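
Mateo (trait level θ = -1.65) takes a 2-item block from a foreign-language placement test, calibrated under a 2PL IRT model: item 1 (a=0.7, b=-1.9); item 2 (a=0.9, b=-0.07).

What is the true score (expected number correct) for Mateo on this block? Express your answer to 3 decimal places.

0.738

P(θ) = 1 / (1 + exp(−a(θ − b)))
P_1 = 1/(1+e^{-0.1750}) = 0.5436
P_2 = 1/(1+e^{1.4220}) = 0.1943
E[score] = 0.5436 + 0.1943 = 0.7380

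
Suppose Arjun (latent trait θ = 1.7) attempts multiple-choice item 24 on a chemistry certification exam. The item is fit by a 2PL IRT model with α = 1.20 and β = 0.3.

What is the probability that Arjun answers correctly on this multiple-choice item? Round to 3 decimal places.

P(θ) = 1 / (1 + exp(−α(θ − β)))
Exponent: 1.20 × (1.7 − 0.3) = 1.6800
1/(1 + e^{-1.6800}) = 0.8429

0.843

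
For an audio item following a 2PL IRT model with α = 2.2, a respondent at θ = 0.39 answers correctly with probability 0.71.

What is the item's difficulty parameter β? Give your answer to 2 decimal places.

P(θ) = 1 / (1 + exp(−α(θ − β)))
logit(0.71) = ln(0.71/0.29) = 0.8954
β = θ − logit/(α) = 0.39 − 0.8954/2.2000 = -0.0170

-0.02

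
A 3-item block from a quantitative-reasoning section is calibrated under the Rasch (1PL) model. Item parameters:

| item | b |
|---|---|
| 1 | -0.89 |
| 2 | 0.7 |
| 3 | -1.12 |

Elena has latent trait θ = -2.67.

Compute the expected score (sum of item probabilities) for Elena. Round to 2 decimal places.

0.35

P(θ) = 1 / (1 + exp(−(θ − b)))
P_1 = 1/(1+e^{1.7800}) = 0.1443
P_2 = 1/(1+e^{3.3700}) = 0.0332
P_3 = 1/(1+e^{1.5500}) = 0.1751
E[score] = 0.1443 + 0.0332 + 0.1751 = 0.3526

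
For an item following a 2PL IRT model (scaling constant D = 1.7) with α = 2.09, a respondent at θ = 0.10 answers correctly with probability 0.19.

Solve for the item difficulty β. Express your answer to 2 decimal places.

P(θ) = 1 / (1 + exp(−D·α(θ − β)))
logit(0.19) = ln(0.19/0.81) = -1.4500
β = θ − logit/(1.7·α) = 0.10 − (-1.4500)/3.5530 = 0.5081

0.51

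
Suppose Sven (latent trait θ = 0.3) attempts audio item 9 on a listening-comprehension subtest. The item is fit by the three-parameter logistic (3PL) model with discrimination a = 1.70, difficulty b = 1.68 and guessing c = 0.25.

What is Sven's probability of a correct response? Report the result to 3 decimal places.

0.316

P(θ) = c + (1 − c) · 1 / (1 + exp(−a(θ − b)))
Exponent: 1.70 × (0.3 − 1.68) = -2.3460
1/(1 + e^{2.3460}) = 0.0874
P = 0.25 + 0.75 × 0.0874 = 0.3155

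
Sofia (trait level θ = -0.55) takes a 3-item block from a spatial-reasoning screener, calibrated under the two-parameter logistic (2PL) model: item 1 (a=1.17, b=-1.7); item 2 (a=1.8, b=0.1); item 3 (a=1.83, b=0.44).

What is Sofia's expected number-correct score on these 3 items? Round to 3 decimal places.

P(θ) = 1 / (1 + exp(−a(θ − b)))
P_1 = 1/(1+e^{-1.3455}) = 0.7934
P_2 = 1/(1+e^{1.1700}) = 0.2369
P_3 = 1/(1+e^{1.8117}) = 0.1404
E[score] = 0.7934 + 0.2369 + 0.1404 = 1.1707

1.171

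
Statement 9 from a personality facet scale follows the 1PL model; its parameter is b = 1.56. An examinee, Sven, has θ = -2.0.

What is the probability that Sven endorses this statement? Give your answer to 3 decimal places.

0.028

P(θ) = 1 / (1 + exp(−(θ − b)))
Exponent: (-2.0 − 1.56) = -3.5600
1/(1 + e^{3.5600}) = 0.0277
P = 0.0277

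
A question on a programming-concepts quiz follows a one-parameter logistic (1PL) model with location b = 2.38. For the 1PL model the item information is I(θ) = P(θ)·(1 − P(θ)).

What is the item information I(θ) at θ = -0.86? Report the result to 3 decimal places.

0.036

P = 1/(1+e^{3.2400}) = 0.0377
P(1−P) = 0.0377 × 0.9623 = 0.0363
I = P(1−P) = 0.03627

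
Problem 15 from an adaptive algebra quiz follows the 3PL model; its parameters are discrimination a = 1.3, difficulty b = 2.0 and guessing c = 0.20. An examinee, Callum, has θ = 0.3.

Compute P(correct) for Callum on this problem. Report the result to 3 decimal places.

P(θ) = c + (1 − c) · 1 / (1 + exp(−a(θ − b)))
Exponent: 1.3 × (0.3 − 2.0) = -2.2100
1/(1 + e^{2.2100}) = 0.0989
P = 0.20 + 0.80 × 0.0989 = 0.2791

0.279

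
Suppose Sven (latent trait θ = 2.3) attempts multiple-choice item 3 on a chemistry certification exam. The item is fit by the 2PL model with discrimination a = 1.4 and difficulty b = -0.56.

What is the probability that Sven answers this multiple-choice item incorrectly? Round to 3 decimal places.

0.018

P(θ) = 1 / (1 + exp(−a(θ − b)))
Exponent: 1.4 × (2.3 − (-0.56)) = 4.0040
1/(1 + e^{-4.0040}) = 0.9821
P(incorrect) = 1 − 0.9821 = 0.0179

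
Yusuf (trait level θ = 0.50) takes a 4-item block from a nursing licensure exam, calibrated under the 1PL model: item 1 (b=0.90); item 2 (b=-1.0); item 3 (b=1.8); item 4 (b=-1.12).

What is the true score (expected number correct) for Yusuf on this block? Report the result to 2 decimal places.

2.27

P(θ) = 1 / (1 + exp(−(θ − b)))
P_1 = 1/(1+e^{0.4000}) = 0.4013
P_2 = 1/(1+e^{-1.5000}) = 0.8176
P_3 = 1/(1+e^{1.3000}) = 0.2142
P_4 = 1/(1+e^{-1.6200}) = 0.8348
E[score] = 0.4013 + 0.8176 + 0.2142 + 0.8348 = 2.2678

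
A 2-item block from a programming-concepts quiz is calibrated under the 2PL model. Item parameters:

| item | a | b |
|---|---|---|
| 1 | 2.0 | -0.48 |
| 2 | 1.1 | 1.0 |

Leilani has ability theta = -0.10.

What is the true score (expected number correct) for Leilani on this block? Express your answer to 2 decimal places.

P(theta) = 1 / (1 + exp(−a(theta − b)))
P_1 = 1/(1+e^{-0.7600}) = 0.6814
P_2 = 1/(1+e^{1.2100}) = 0.2297
E[score] = 0.6814 + 0.2297 = 0.9111

0.91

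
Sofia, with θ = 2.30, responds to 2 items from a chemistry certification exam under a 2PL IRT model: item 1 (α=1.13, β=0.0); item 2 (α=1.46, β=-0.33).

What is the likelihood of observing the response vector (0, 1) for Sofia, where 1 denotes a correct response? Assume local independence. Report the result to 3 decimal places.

0.068

P(θ) = 1 / (1 + exp(−α(θ − β)))
P_1 = 1/(1+e^{-2.5990}) = 0.9308
P_2 = 1/(1+e^{-3.8398}) = 0.9790
L = (1−P_1) × P_2 = 0.0692 × 0.9790 = 0.06775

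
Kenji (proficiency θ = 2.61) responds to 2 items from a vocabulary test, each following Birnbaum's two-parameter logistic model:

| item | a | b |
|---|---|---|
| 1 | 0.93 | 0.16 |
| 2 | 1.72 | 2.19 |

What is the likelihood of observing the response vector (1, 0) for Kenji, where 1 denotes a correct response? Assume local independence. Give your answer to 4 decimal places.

0.2965

P(θ) = 1 / (1 + exp(−a(θ − b)))
P_1 = 1/(1+e^{-2.2785}) = 0.9071
P_2 = 1/(1+e^{-0.7224}) = 0.6731
L = P_1 × (1−P_2) = 0.9071 × 0.3269 = 0.29649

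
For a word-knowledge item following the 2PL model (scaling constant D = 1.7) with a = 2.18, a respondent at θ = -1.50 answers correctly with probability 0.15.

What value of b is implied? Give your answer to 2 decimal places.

-1.03

P(θ) = 1 / (1 + exp(−D·a(θ − b)))
logit(0.15) = ln(0.15/0.85) = -1.7346
b = θ − logit/(1.7·a) = -1.50 − (-1.7346)/3.7060 = -1.0319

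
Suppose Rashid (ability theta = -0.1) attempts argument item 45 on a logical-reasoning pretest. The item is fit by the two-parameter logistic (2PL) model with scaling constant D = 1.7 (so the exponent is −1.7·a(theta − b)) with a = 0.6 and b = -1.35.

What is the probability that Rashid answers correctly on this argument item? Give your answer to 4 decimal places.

0.7816

P(theta) = 1 / (1 + exp(−D·a(theta − b)))
Exponent: 1.7 × 0.6 × (-0.1 − (-1.35)) = 1.2750
1/(1 + e^{-1.2750}) = 0.7816
P = 0.7816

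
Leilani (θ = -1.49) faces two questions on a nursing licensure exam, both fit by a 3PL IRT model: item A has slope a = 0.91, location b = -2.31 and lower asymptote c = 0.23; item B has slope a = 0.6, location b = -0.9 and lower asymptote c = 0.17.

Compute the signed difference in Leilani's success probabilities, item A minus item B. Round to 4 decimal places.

0.2400

P(θ) = c + (1 − c) · 1 / (1 + exp(−a(θ − b)))
P_A = 0.7523
P_B = 0.5123
P_A − P_B = 0.2400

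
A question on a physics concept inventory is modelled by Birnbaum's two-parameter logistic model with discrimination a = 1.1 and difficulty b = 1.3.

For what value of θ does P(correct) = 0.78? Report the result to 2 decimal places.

2.45

P(θ) = 1 / (1 + exp(−a(θ − b)))
logit = ln(0.7800/0.2200) = 1.2657
θ = b + logit/(a) = 1.3 + 1.2657/1.1000 = 2.4506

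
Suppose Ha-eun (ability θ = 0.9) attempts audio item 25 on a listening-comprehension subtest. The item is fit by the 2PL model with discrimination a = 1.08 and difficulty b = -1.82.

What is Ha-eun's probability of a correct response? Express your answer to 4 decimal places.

0.9497

P(θ) = 1 / (1 + exp(−a(θ − b)))
Exponent: 1.08 × (0.9 − (-1.82)) = 2.9376
1/(1 + e^{-2.9376}) = 0.9497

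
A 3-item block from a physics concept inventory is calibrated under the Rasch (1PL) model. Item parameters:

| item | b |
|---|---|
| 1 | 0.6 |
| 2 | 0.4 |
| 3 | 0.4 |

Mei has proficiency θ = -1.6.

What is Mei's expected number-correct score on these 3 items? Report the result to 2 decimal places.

P(θ) = 1 / (1 + exp(−(θ − b)))
P_1 = 1/(1+e^{2.2000}) = 0.0998
P_2 = 1/(1+e^{2.0000}) = 0.1192
P_3 = 1/(1+e^{2.0000}) = 0.1192
E[score] = 0.0998 + 0.1192 + 0.1192 = 0.3382

0.34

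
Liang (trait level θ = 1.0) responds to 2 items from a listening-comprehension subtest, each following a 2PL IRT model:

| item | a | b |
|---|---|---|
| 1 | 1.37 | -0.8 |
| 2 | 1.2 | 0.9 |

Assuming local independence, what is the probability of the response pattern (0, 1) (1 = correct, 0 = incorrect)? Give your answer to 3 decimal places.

0.041

P(θ) = 1 / (1 + exp(−a(θ − b)))
P_1 = 1/(1+e^{-2.4660}) = 0.9217
P_2 = 1/(1+e^{-0.1200}) = 0.5300
L = (1−P_1) × P_2 = 0.0783 × 0.5300 = 0.04148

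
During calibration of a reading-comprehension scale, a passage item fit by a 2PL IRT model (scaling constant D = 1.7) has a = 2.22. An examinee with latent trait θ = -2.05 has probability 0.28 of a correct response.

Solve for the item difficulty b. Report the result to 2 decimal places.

P(θ) = 1 / (1 + exp(−D·a(θ − b)))
logit(0.28) = ln(0.28/0.72) = -0.9445
b = θ − logit/(1.7·a) = -2.05 − (-0.9445)/3.7740 = -1.7997

-1.80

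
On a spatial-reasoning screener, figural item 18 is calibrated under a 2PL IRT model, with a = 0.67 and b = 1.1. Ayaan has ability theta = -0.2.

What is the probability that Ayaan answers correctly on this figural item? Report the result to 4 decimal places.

0.2950

P(theta) = 1 / (1 + exp(−a(theta − b)))
Exponent: 0.67 × (-0.2 − 1.1) = -0.8710
1/(1 + e^{0.8710}) = 0.2950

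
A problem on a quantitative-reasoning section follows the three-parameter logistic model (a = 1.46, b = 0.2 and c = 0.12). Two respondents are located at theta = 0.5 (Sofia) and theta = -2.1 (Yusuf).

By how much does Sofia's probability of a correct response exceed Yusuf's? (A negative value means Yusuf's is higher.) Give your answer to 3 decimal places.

P(theta) = c + (1 − c) · 1 / (1 + exp(−a(theta − b)))
P(Sofia) = 0.6548  [exponent 0.4380]
P(Yusuf) = 0.1496  [exponent -3.3580]
Difference = 0.6548 − 0.1496 = 0.5053

0.505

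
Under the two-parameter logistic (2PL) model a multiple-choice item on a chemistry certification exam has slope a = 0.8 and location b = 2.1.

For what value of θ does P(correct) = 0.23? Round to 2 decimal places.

0.59

P(θ) = 1 / (1 + exp(−a(θ − b)))
logit = ln(0.2300/0.7700) = -1.2083
θ = b + logit/(a) = 2.1 + (-1.2083)/0.8000 = 0.5896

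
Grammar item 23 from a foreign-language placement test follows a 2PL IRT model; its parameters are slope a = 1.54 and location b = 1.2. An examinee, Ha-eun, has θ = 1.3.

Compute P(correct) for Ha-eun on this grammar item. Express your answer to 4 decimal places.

0.5384

P(θ) = 1 / (1 + exp(−a(θ − b)))
Exponent: 1.54 × (1.3 − 1.2) = 0.1540
1/(1 + e^{-0.1540}) = 0.5384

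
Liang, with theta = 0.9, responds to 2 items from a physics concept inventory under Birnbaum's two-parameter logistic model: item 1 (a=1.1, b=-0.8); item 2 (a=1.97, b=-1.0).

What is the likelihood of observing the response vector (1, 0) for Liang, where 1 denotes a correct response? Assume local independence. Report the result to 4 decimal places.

P(theta) = 1 / (1 + exp(−a(theta − b)))
P_1 = 1/(1+e^{-1.8700}) = 0.8665
P_2 = 1/(1+e^{-3.7430}) = 0.9769
L = P_1 × (1−P_2) = 0.8665 × 0.0231 = 0.02005

0.0200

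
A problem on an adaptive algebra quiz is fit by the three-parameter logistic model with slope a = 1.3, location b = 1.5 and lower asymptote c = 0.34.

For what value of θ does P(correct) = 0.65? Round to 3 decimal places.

P(θ) = c + (1 − c) · 1 / (1 + exp(−a(θ − b)))
Remove guessing floor: (0.65 − 0.34)/(1 − 0.34) = 0.4697
logit = ln(0.4697/0.5303) = -0.1214
θ = b + logit/(a) = 1.5 + (-0.1214)/1.3000 = 1.4066

1.407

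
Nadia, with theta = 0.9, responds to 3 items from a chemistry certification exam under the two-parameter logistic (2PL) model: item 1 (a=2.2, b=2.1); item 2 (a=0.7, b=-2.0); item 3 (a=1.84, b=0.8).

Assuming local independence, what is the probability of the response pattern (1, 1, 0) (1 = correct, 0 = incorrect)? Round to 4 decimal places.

P(theta) = 1 / (1 + exp(−a(theta − b)))
P_1 = 1/(1+e^{2.6400}) = 0.0666
P_2 = 1/(1+e^{-2.0300}) = 0.8839
P_3 = 1/(1+e^{-0.1840}) = 0.5459
L = P_1 × P_2 × (1−P_3) = 0.0666 × 0.8839 × 0.4541 = 0.02674

0.0267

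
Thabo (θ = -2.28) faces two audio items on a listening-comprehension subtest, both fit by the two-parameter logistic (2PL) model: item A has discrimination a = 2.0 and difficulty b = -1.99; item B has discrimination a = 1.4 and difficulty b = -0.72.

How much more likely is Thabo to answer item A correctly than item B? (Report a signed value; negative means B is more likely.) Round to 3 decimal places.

0.258

P(θ) = 1 / (1 + exp(−a(θ − b)))
P_A = 0.3589
P_B = 0.1012
P_A − P_B = 0.2577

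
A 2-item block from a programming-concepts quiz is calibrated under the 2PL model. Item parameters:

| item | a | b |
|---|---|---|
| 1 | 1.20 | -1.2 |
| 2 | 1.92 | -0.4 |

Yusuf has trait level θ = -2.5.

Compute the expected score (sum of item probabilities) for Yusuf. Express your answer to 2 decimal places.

0.19

P(θ) = 1 / (1 + exp(−a(θ − b)))
P_1 = 1/(1+e^{1.5600}) = 0.1736
P_2 = 1/(1+e^{4.0320}) = 0.0174
E[score] = 0.1736 + 0.0174 = 0.1911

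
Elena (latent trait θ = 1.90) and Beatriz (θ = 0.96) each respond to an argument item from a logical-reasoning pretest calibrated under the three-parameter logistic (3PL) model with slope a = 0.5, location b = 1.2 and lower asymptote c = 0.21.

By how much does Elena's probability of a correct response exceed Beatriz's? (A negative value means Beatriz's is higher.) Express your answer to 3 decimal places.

0.092

P(θ) = c + (1 − c) · 1 / (1 + exp(−a(θ − b)))
P(Elena) = 0.6734  [exponent 0.3500]
P(Beatriz) = 0.5813  [exponent -0.1200]
Difference = 0.6734 − 0.5813 = 0.0921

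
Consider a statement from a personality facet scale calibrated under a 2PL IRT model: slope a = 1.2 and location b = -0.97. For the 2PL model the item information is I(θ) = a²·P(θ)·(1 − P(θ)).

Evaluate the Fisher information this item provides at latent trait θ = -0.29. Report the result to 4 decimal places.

P = 1/(1+e^{-0.8160}) = 0.6934
P(1−P) = 0.6934 × 0.3066 = 0.2126
I = a² × P(1−P) = 1.2² × 0.2126 = 0.30615

0.3061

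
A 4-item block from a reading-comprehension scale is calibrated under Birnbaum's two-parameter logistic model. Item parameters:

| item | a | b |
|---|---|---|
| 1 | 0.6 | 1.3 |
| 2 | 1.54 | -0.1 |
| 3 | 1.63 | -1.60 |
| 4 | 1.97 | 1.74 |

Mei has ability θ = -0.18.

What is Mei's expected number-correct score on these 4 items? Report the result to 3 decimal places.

1.693

P(θ) = 1 / (1 + exp(−a(θ − b)))
P_1 = 1/(1+e^{0.8880}) = 0.2915
P_2 = 1/(1+e^{0.1232}) = 0.4692
P_3 = 1/(1+e^{-2.3146}) = 0.9101
P_4 = 1/(1+e^{3.7824}) = 0.0223
E[score] = 0.2915 + 0.4692 + 0.9101 + 0.0223 = 1.6931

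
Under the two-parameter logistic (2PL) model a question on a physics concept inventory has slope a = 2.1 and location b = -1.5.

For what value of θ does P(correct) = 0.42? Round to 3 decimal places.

-1.654

P(θ) = 1 / (1 + exp(−a(θ − b)))
logit = ln(0.4200/0.5800) = -0.3228
θ = b + logit/(a) = -1.5 + (-0.3228)/2.1000 = -1.6537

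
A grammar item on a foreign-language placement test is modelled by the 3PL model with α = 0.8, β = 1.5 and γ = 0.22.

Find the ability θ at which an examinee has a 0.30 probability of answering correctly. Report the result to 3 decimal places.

-1.211

P(θ) = γ + (1 − γ) · 1 / (1 + exp(−α(θ − β)))
Remove guessing floor: (0.30 − 0.22)/(1 − 0.22) = 0.1026
logit = ln(0.1026/0.8974) = -2.1691
θ = β + logit/(α) = 1.5 + (-2.1691)/0.8000 = -1.2113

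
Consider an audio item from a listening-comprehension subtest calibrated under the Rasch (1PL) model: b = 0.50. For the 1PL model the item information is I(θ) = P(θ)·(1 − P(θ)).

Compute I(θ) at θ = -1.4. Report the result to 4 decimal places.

P = 1/(1+e^{1.9000}) = 0.1301
P(1−P) = 0.1301 × 0.8699 = 0.1132
I = P(1−P) = 0.11318

0.1132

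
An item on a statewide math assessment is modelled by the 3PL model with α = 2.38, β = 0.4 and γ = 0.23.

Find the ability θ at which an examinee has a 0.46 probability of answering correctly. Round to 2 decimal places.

0.04

P(θ) = γ + (1 − γ) · 1 / (1 + exp(−α(θ − β)))
Remove guessing floor: (0.46 − 0.23)/(1 − 0.23) = 0.2987
logit = ln(0.2987/0.7013) = -0.8535
θ = β + logit/(α) = 0.4 + (-0.8535)/2.3800 = 0.0414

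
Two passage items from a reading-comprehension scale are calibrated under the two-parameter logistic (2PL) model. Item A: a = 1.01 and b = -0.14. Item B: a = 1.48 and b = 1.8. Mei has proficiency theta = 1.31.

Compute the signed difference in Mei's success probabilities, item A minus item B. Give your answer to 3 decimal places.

P(theta) = 1 / (1 + exp(−a(theta − b)))
P_A = 0.8122
P_B = 0.3262
P_A − P_B = 0.4860

0.486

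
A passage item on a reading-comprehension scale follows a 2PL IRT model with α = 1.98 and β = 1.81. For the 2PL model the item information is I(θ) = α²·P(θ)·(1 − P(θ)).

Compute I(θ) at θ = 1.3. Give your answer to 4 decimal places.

P = 1/(1+e^{1.0098}) = 0.2670
P(1−P) = 0.2670 × 0.7330 = 0.1957
I = α² × P(1−P) = 1.98² × 0.1957 = 0.76730

0.7673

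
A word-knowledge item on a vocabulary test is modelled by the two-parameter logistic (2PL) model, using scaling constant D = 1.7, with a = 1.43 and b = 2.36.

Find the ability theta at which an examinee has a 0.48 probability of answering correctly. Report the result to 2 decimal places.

P(theta) = 1 / (1 + exp(−D·a(theta − b)))
logit = ln(0.4800/0.5200) = -0.0800
theta = b + logit/(1.7·a) = 2.36 + (-0.0800)/2.4310 = 2.3271

2.33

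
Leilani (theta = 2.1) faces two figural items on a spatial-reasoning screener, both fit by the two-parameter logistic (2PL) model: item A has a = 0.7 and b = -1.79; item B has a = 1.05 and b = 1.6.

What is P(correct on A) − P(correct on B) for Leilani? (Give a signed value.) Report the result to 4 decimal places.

0.3101

P(theta) = 1 / (1 + exp(−a(theta − b)))
P_A = 0.9384
P_B = 0.6283
P_A − P_B = 0.3101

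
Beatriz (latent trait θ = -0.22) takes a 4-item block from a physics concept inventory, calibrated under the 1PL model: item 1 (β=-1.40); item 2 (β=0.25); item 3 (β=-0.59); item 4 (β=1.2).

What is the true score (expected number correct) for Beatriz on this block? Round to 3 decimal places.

1.936

P(θ) = 1 / (1 + exp(−(θ − β)))
P_1 = 1/(1+e^{-1.1800}) = 0.7649
P_2 = 1/(1+e^{0.4700}) = 0.3846
P_3 = 1/(1+e^{-0.3700}) = 0.5915
P_4 = 1/(1+e^{1.4200}) = 0.1947
E[score] = 0.7649 + 0.3846 + 0.5915 + 0.1947 = 1.9357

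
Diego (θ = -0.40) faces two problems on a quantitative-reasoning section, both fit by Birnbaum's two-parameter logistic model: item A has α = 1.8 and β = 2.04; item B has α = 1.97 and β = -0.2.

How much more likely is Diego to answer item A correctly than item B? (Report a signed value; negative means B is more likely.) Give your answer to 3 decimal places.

P(θ) = 1 / (1 + exp(−α(θ − β)))
P_A = 0.0122
P_B = 0.4028
P_A − P_B = -0.3905

-0.391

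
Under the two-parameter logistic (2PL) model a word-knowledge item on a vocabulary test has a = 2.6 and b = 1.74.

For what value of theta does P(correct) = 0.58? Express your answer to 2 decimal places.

1.86

P(theta) = 1 / (1 + exp(−a(theta − b)))
logit = ln(0.5800/0.4200) = 0.3228
theta = b + logit/(a) = 1.74 + 0.3228/2.6000 = 1.8641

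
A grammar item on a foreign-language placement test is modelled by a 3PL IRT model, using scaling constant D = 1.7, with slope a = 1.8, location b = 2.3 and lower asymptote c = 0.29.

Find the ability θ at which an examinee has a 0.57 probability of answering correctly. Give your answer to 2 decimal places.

2.16

P(θ) = c + (1 − c) · 1 / (1 + exp(−D·a(θ − b)))
Remove guessing floor: (0.57 − 0.29)/(1 − 0.29) = 0.3944
logit = ln(0.3944/0.6056) = -0.4290
θ = b + logit/(1.7·a) = 2.3 + (-0.4290)/3.0600 = 2.1598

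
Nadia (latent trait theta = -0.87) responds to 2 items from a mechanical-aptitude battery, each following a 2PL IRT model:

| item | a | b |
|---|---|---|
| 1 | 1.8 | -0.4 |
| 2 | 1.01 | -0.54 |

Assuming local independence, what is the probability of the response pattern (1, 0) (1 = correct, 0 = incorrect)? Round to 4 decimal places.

0.1749

P(theta) = 1 / (1 + exp(−a(theta − b)))
P_1 = 1/(1+e^{0.8460}) = 0.3003
P_2 = 1/(1+e^{0.3333}) = 0.4174
L = P_1 × (1−P_2) = 0.3003 × 0.5826 = 0.17493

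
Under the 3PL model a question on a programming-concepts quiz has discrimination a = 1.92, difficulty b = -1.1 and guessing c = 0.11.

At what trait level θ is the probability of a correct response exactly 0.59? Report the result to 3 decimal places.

-1.018

P(θ) = c + (1 − c) · 1 / (1 + exp(−a(θ − b)))
Remove guessing floor: (0.59 − 0.11)/(1 − 0.11) = 0.5393
logit = ln(0.5393/0.4607) = 0.1576
θ = b + logit/(a) = -1.1 + 0.1576/1.9200 = -1.0179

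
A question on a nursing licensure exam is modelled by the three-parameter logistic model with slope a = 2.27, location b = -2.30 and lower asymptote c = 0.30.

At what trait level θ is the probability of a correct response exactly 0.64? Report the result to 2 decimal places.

P(θ) = c + (1 − c) · 1 / (1 + exp(−a(θ − b)))
Remove guessing floor: (0.64 − 0.30)/(1 − 0.30) = 0.4857
logit = ln(0.4857/0.5143) = -0.0572
θ = b + logit/(a) = -2.30 + (-0.0572)/2.2700 = -2.3252

-2.33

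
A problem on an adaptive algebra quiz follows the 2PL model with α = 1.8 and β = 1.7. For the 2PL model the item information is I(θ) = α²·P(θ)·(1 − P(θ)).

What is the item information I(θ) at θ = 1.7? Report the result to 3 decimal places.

P = 1/(1+e^{0.0000}) = 0.5000
P(1−P) = 0.5000 × 0.5000 = 0.2500
I = α² × P(1−P) = 1.8² × 0.2500 = 0.81000

0.810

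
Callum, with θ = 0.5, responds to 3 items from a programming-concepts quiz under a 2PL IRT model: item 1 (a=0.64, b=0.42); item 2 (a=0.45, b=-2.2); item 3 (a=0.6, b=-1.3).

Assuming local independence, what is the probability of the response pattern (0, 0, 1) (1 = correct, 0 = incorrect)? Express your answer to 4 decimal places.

P(θ) = 1 / (1 + exp(−a(θ − b)))
P_1 = 1/(1+e^{-0.0512}) = 0.5128
P_2 = 1/(1+e^{-1.2150}) = 0.7712
P_3 = 1/(1+e^{-1.0800}) = 0.7465
L = (1−P_1) × (1−P_2) × P_3 = 0.4872 × 0.2288 × 0.7465 = 0.08322

0.0832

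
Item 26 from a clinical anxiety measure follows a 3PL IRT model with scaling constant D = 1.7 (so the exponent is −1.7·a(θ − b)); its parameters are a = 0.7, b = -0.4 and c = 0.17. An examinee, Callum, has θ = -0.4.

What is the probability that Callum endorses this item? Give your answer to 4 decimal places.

P(θ) = c + (1 − c) · 1 / (1 + exp(−D·a(θ − b)))
Exponent: 1.7 × 0.7 × (-0.4 − (-0.4)) = 0.0000
1/(1 + e^{0.0000}) = 0.5000
P = 0.17 + 0.83 × 0.5000 = 0.5850

0.5850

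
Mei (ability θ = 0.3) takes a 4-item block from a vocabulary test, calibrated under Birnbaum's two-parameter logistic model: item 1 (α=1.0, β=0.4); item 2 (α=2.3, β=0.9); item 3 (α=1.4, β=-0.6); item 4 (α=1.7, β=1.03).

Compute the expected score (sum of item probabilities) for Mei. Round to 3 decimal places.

1.679

P(θ) = 1 / (1 + exp(−α(θ − β)))
P_1 = 1/(1+e^{0.1000}) = 0.4750
P_2 = 1/(1+e^{1.3800}) = 0.2010
P_3 = 1/(1+e^{-1.2600}) = 0.7790
P_4 = 1/(1+e^{1.2410}) = 0.2243
E[score] = 0.4750 + 0.2010 + 0.7790 + 0.2243 = 1.6793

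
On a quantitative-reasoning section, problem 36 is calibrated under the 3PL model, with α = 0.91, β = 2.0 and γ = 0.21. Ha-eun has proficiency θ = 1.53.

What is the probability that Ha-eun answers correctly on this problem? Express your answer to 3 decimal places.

P(θ) = γ + (1 − γ) · 1 / (1 + exp(−α(θ − β)))
Exponent: 0.91 × (1.53 − 2.0) = -0.4277
1/(1 + e^{0.4277}) = 0.3947
P = 0.21 + 0.79 × 0.3947 = 0.5218

0.522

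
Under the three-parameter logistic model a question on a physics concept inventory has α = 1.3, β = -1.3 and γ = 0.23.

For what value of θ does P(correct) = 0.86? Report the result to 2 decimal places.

-0.14

P(θ) = γ + (1 − γ) · 1 / (1 + exp(−α(θ − β)))
Remove guessing floor: (0.86 − 0.23)/(1 − 0.23) = 0.8182
logit = ln(0.8182/0.1818) = 1.5041
θ = β + logit/(α) = -1.3 + 1.5041/1.3000 = -0.1430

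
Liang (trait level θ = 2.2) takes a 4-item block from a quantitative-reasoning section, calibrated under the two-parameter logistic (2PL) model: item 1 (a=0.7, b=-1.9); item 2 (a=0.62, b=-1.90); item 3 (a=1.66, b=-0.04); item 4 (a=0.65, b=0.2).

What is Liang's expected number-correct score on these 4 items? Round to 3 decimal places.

3.636

P(θ) = 1 / (1 + exp(−a(θ − b)))
P_1 = 1/(1+e^{-2.8700}) = 0.9463
P_2 = 1/(1+e^{-2.5420}) = 0.9270
P_3 = 1/(1+e^{-3.7184}) = 0.9763
P_4 = 1/(1+e^{-1.3000}) = 0.7858
E[score] = 0.9463 + 0.9270 + 0.9763 + 0.7858 = 3.6355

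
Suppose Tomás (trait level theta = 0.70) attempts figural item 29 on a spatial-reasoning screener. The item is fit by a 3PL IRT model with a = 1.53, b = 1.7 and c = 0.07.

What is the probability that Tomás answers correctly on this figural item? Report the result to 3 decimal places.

0.236

P(theta) = c + (1 − c) · 1 / (1 + exp(−a(theta − b)))
Exponent: 1.53 × (0.70 − 1.7) = -1.5300
1/(1 + e^{1.5300}) = 0.1780
P = 0.07 + 0.93 × 0.1780 = 0.2355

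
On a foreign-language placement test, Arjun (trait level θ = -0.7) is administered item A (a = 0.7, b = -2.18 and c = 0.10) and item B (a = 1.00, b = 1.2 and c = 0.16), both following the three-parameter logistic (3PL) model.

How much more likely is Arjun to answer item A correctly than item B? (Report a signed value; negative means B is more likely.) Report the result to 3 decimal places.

P(θ) = c + (1 − c) · 1 / (1 + exp(−a(θ − b)))
P_A = 0.7643
P_B = 0.2693
P_A − P_B = 0.4950

0.495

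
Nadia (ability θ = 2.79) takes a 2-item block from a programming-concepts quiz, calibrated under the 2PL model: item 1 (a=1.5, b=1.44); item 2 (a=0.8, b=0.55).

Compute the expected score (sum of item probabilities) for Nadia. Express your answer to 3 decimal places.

1.741

P(θ) = 1 / (1 + exp(−a(θ − b)))
P_1 = 1/(1+e^{-2.0250}) = 0.8834
P_2 = 1/(1+e^{-1.7920}) = 0.8572
E[score] = 0.8834 + 0.8572 = 1.7406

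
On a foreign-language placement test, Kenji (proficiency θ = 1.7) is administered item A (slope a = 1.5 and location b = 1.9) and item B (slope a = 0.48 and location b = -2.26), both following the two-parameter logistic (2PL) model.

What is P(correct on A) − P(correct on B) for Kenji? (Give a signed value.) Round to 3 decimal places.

P(θ) = 1 / (1 + exp(−a(θ − b)))
P_A = 0.4256
P_B = 0.8700
P_A − P_B = -0.4444

-0.444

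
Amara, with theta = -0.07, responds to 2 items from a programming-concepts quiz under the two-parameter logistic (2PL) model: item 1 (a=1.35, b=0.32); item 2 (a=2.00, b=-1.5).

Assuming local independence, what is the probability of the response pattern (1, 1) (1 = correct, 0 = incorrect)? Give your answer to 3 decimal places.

0.351

P(theta) = 1 / (1 + exp(−a(theta − b)))
P_1 = 1/(1+e^{0.5265}) = 0.3713
P_2 = 1/(1+e^{-2.8600}) = 0.9458
L = P_1 × P_2 = 0.3713 × 0.9458 = 0.35122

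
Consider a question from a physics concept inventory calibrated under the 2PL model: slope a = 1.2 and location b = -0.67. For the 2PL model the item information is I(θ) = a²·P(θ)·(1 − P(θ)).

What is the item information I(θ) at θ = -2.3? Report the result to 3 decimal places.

0.156

P = 1/(1+e^{1.9560}) = 0.1239
P(1−P) = 0.1239 × 0.8761 = 0.1085
I = a² × P(1−P) = 1.2² × 0.1085 = 0.15631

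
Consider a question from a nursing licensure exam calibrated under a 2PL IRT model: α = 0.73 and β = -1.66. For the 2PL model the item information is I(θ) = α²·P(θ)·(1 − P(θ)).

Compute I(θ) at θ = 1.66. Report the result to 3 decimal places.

0.040

P = 1/(1+e^{-2.4236}) = 0.9186
P(1−P) = 0.9186 × 0.0814 = 0.0748
I = α² × P(1−P) = 0.73² × 0.0748 = 0.03984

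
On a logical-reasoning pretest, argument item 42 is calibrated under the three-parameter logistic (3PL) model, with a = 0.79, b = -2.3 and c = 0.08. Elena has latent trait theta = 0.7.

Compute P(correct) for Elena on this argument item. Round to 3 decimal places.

0.921

P(theta) = c + (1 − c) · 1 / (1 + exp(−a(theta − b)))
Exponent: 0.79 × (0.7 − (-2.3)) = 2.3700
1/(1 + e^{-2.3700}) = 0.9145
P = 0.08 + 0.92 × 0.9145 = 0.9213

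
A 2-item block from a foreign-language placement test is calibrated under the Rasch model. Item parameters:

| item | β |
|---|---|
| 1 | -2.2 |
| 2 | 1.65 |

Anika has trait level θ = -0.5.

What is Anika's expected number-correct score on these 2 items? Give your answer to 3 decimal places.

0.950

P(θ) = 1 / (1 + exp(−(θ − β)))
P_1 = 1/(1+e^{-1.7000}) = 0.8455
P_2 = 1/(1+e^{2.1500}) = 0.1043
E[score] = 0.8455 + 0.1043 = 0.9499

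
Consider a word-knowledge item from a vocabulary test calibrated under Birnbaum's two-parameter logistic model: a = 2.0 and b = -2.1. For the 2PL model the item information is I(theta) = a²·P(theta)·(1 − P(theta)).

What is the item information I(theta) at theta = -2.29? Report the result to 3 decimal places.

0.965

P = 1/(1+e^{0.3800}) = 0.4061
P(1−P) = 0.4061 × 0.5939 = 0.2412
I = a² × P(1−P) = 2.0² × 0.2412 = 0.96475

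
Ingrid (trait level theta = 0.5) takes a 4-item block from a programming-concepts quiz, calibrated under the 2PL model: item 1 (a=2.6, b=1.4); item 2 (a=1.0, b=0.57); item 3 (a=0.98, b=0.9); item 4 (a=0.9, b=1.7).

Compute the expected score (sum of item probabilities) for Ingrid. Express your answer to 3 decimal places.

P(theta) = 1 / (1 + exp(−a(theta − b)))
P_1 = 1/(1+e^{2.3400}) = 0.0879
P_2 = 1/(1+e^{0.0700}) = 0.4825
P_3 = 1/(1+e^{0.3920}) = 0.4032
P_4 = 1/(1+e^{1.0800}) = 0.2535
E[score] = 0.0879 + 0.4825 + 0.4032 + 0.2535 = 1.2271

1.227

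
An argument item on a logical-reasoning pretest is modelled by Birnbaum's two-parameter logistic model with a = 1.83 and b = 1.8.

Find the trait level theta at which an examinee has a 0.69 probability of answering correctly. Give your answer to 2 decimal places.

P(theta) = 1 / (1 + exp(−a(theta − b)))
logit = ln(0.6900/0.3100) = 0.8001
theta = b + logit/(a) = 1.8 + 0.8001/1.8300 = 2.2372

2.24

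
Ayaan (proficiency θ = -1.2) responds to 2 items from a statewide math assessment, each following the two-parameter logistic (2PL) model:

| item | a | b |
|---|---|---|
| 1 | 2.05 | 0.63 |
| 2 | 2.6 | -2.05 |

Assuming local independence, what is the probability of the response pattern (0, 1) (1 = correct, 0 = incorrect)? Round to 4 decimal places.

P(θ) = 1 / (1 + exp(−a(θ − b)))
P_1 = 1/(1+e^{3.7515}) = 0.0229
P_2 = 1/(1+e^{-2.2100}) = 0.9011
L = (1−P_1) × P_2 = 0.9771 × 0.9011 = 0.88047

0.8805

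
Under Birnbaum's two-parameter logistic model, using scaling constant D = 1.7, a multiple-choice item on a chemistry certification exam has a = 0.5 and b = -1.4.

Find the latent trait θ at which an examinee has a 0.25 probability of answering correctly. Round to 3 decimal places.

-2.692

P(θ) = 1 / (1 + exp(−D·a(θ − b)))
logit = ln(0.2500/0.7500) = -1.0986
θ = b + logit/(1.7·a) = -1.4 + (-1.0986)/0.8500 = -2.6925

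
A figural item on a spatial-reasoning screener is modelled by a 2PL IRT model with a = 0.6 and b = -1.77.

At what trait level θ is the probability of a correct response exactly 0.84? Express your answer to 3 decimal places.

0.994

P(θ) = 1 / (1 + exp(−a(θ − b)))
logit = ln(0.8400/0.1600) = 1.6582
θ = b + logit/(a) = -1.77 + 1.6582/0.6000 = 0.9937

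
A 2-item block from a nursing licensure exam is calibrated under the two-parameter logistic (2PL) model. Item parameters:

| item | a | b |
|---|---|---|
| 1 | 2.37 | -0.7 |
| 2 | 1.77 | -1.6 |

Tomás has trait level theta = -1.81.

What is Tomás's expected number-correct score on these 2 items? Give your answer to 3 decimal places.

0.475

P(theta) = 1 / (1 + exp(−a(theta − b)))
P_1 = 1/(1+e^{2.6307}) = 0.0672
P_2 = 1/(1+e^{0.3717}) = 0.4081
E[score] = 0.0672 + 0.4081 = 0.4753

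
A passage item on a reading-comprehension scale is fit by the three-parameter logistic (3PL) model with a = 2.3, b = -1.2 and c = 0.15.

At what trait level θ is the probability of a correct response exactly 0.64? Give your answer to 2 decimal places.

P(θ) = c + (1 − c) · 1 / (1 + exp(−a(θ − b)))
Remove guessing floor: (0.64 − 0.15)/(1 − 0.15) = 0.5765
logit = ln(0.5765/0.4235) = 0.3083
θ = b + logit/(a) = -1.2 + 0.3083/2.3000 = -1.0660

-1.07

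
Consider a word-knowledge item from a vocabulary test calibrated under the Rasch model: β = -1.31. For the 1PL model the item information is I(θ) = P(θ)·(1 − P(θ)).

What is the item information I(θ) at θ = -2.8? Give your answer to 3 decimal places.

0.150

P = 1/(1+e^{1.4900}) = 0.1839
P(1−P) = 0.1839 × 0.8161 = 0.1501
I = P(1−P) = 0.15009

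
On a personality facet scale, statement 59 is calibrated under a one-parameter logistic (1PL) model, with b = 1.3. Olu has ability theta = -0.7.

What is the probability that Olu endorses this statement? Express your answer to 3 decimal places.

P(theta) = 1 / (1 + exp(−(theta − b)))
Exponent: (-0.7 − 1.3) = -2.0000
1/(1 + e^{2.0000}) = 0.1192
P = 0.1192

0.119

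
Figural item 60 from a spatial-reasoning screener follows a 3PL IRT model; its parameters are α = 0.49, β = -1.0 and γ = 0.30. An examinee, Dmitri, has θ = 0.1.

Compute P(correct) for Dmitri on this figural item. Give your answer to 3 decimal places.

0.742

P(θ) = γ + (1 − γ) · 1 / (1 + exp(−α(θ − β)))
Exponent: 0.49 × (0.1 − (-1.0)) = 0.5390
1/(1 + e^{-0.5390}) = 0.6316
P = 0.30 + 0.70 × 0.6316 = 0.7421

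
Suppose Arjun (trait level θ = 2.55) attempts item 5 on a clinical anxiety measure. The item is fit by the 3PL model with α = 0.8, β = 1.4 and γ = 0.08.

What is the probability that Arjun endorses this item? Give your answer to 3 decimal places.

0.738

P(θ) = γ + (1 − γ) · 1 / (1 + exp(−α(θ − β)))
Exponent: 0.8 × (2.55 − 1.4) = 0.9200
1/(1 + e^{-0.9200}) = 0.7150
P = 0.08 + 0.92 × 0.7150 = 0.7378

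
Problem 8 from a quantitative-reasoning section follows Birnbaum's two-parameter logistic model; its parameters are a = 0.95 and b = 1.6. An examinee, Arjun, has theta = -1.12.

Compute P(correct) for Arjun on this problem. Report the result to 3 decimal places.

P(theta) = 1 / (1 + exp(−a(theta − b)))
Exponent: 0.95 × (-1.12 − 1.6) = -2.5840
1/(1 + e^{2.5840}) = 0.0702

0.070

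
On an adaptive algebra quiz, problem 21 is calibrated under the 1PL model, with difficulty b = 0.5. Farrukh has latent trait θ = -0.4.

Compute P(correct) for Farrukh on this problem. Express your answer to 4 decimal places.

P(θ) = 1 / (1 + exp(−(θ − b)))
Exponent: (-0.4 − 0.5) = -0.9000
1/(1 + e^{0.9000}) = 0.2891
P = 0.2891

0.2891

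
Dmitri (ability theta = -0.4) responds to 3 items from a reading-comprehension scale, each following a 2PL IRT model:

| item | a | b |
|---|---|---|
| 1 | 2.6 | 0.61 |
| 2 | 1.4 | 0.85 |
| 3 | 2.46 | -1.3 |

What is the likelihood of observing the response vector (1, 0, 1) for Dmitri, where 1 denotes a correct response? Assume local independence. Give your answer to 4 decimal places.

P(theta) = 1 / (1 + exp(−a(theta − b)))
P_1 = 1/(1+e^{2.6260}) = 0.0675
P_2 = 1/(1+e^{1.7500}) = 0.1480
P_3 = 1/(1+e^{-2.2140}) = 0.9015
L = P_1 × (1−P_2) × P_3 = 0.0675 × 0.8520 × 0.9015 = 0.05183

0.0518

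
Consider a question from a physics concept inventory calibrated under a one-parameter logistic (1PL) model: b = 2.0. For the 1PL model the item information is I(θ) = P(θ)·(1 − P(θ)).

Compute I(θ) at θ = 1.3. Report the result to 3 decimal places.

P = 1/(1+e^{0.7000}) = 0.3318
P(1−P) = 0.3318 × 0.6682 = 0.2217
I = P(1−P) = 0.22171

0.222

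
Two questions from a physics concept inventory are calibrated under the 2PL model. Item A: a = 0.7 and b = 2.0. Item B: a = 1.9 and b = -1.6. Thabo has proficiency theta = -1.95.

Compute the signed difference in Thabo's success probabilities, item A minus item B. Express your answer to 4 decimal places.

-0.2804

P(theta) = 1 / (1 + exp(−a(theta − b)))
P_A = 0.0592
P_B = 0.3396
P_A − P_B = -0.2804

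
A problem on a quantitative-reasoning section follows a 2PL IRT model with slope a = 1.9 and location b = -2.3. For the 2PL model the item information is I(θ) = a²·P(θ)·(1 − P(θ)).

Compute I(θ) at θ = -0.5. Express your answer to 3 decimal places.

P = 1/(1+e^{-3.4200}) = 0.9683
P(1−P) = 0.9683 × 0.0317 = 0.0307
I = a² × P(1−P) = 1.9² × 0.0307 = 0.11073

0.111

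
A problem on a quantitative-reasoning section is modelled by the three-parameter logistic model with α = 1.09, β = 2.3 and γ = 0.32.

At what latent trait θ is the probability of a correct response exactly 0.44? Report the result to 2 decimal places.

0.89

P(θ) = γ + (1 − γ) · 1 / (1 + exp(−α(θ − β)))
Remove guessing floor: (0.44 − 0.32)/(1 − 0.32) = 0.1765
logit = ln(0.1765/0.8235) = -1.5404
θ = β + logit/(α) = 2.3 + (-1.5404)/1.0900 = 0.8867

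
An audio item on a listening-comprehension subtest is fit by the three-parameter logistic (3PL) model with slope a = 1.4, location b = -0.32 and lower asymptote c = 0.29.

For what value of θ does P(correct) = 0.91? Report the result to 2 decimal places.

1.06

P(θ) = c + (1 − c) · 1 / (1 + exp(−a(θ − b)))
Remove guessing floor: (0.91 − 0.29)/(1 − 0.29) = 0.8732
logit = ln(0.8732/0.1268) = 1.9299
θ = b + logit/(a) = -0.32 + 1.9299/1.4000 = 1.0585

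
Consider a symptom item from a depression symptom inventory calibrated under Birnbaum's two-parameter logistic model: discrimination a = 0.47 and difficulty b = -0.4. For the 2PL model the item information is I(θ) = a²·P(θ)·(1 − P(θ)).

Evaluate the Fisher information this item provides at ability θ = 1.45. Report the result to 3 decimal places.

P = 1/(1+e^{-0.8695}) = 0.7046
P(1−P) = 0.7046 × 0.2954 = 0.2081
I = a² × P(1−P) = 0.47² × 0.2081 = 0.04597

0.046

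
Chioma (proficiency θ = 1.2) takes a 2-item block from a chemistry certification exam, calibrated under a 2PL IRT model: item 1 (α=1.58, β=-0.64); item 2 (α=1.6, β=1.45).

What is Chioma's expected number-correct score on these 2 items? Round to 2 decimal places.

1.35

P(θ) = 1 / (1 + exp(−α(θ − β)))
P_1 = 1/(1+e^{-2.9072}) = 0.9482
P_2 = 1/(1+e^{0.4000}) = 0.4013
E[score] = 0.9482 + 0.4013 = 1.3495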